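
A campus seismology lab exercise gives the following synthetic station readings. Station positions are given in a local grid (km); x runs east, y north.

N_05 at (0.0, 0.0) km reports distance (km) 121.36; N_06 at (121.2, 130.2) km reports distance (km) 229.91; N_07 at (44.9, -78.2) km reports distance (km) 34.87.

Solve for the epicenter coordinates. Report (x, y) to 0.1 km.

x ≈ 75.4 km, y ≈ -95.1 km

Circle about each station: x² + y² = 121.36²; (x − 121.2)² + (y − 130.2)² = 229.91²; (x − 44.9)² + (y + 78.2)² = 34.87².
Subtracting the N_05 equation from the N_06 and N_07 equations removes the quadratic terms:
242.4 x + 260.4 y = -6488.88
89.8 x − 156.4 y = 21643.58
Solving the 2×2 system: x ≈ 75.4, y ≈ -95.1 km.
Check against N_05 (with the unrounded x, y): √(x²+y²) = 121.36 ≈ 121.36 km. ✓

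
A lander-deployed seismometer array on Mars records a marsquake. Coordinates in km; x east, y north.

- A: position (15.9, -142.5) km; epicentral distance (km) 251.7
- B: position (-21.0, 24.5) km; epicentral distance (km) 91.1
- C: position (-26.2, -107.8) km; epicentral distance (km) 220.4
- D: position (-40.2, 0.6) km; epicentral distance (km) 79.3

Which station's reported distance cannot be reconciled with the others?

Solve using three stations at a time. Using A, B, C (subtract circle equations pairwise → linear system) gives (x, y) ≈ (12.5, 109.2).
Distances from that point to each station vs reported:
  A: calculated 251.7 vs reported 251.7 → residual 0.0 km
  B: calculated 91.0 vs reported 91.1 → residual 0.1 km
  C: calculated 220.4 vs reported 220.4 → residual 0.0 km
  D: calculated 120.7 vs reported 79.3 → residual 41.4 km
A, B, C are mutually consistent (residuals ≈ 0); D is off by 41.4 km.

D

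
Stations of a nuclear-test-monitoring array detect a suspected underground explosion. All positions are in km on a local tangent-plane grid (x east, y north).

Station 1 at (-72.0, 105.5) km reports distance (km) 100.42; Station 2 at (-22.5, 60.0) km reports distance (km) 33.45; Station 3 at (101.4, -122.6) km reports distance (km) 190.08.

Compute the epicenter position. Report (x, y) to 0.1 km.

(5.3, 41.4)

Circle about each station: (x + 72.0)² + (y − 105.5)² = 100.42²; (x + 22.5)² + (y − 60.0)² = 33.45²; (x − 101.4)² + (y + 122.6)² = 190.08².
Subtracting pairs of circle equations eliminates x²+y² and gives linear equations (the radical axes):
99.0 x − 91.0 y = -3242.73
346.8 x − 456.2 y = -17047.76
Solving the 2×2 system: x ≈ 5.3, y ≈ 41.4 km.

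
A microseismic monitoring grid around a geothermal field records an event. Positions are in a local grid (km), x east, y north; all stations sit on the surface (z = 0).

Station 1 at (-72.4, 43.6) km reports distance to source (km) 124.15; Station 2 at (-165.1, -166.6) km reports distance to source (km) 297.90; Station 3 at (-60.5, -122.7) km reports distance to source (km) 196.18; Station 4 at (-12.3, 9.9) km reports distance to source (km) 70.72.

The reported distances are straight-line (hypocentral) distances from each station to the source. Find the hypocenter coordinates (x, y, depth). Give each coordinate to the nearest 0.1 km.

Each station gives a sphere (x−x_i)² + (y−y_i)² + z² = d_i² (stations at z=0).
Subtracting the Station 1 sphere from Station 2 and Station 3: z² cancels, leaving linear equations in x and y:
-185.4 x − 420.4 y = -25460.34
23.8 x − 332.6 y = -11500.55
Solving: x ≈ 50.695, y ≈ 38.205 km (keep extra digits for the depth step; rounded: 50.7, 38.2).
Then from the Station 1 sphere: z² = 124.15² − (x + 72.4)² − (y − 43.6)² with x = 50.695, y = 38.205, so z ≈ 15.223 ≈ 15.2 km.

x ≈ 50.7 km, y ≈ 38.2 km, depth ≈ 15.2 km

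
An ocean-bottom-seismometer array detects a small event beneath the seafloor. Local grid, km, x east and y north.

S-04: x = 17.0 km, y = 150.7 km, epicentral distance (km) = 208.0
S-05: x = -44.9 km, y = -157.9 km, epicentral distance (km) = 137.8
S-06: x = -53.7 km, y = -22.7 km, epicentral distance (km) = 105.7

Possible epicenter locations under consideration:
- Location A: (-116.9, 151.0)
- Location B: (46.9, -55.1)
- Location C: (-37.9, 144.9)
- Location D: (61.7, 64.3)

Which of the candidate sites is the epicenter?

For each candidate, compare |candidate − station| to the reported distance:
Location A: residuals S-04 74.1, S-05 179.4, S-06 79.1 → max 179.4 km
Location B: residuals S-04 0.0, S-05 0.0, S-06 0.0 → max 0.0 km
Location C: residuals S-04 152.8, S-05 165.1, S-06 62.6 → max 165.1 km
Location D: residuals S-04 110.7, S-05 108.6, S-06 38.8 → max 110.7 km
Only Location B has all residuals ≈ 0.

Location B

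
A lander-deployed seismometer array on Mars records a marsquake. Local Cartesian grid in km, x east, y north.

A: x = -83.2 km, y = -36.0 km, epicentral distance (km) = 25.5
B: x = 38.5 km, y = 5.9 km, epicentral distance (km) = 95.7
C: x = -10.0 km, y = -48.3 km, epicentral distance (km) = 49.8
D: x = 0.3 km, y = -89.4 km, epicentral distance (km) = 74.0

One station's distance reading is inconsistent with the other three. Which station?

Solve using three stations at a time. Using A, C, D (subtract circle equations pairwise → linear system) gives (x, y) ≈ (-59.8, -46.2).
Distances from that point to each station vs reported:
  A: calculated 25.5 vs reported 25.5 → residual 0.0 km
  B: calculated 111.2 vs reported 95.7 → residual 15.5 km
  C: calculated 49.8 vs reported 49.8 → residual 0.0 km
  D: calculated 74.0 vs reported 74.0 → residual 0.0 km
A, C, D are mutually consistent (residuals ≈ 0); B is off by 15.5 km.

B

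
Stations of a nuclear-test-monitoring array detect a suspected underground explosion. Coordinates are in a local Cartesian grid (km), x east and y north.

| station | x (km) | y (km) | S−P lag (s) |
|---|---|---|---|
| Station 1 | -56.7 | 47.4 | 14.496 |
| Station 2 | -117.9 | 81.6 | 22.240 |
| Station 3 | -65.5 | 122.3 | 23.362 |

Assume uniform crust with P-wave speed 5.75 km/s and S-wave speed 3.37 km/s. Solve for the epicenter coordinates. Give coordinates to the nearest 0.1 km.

Distance from S−P lag: d = Δt · v_P v_S / (v_P − v_S) = Δt · (5.75·3.37)/(5.75−3.37) ≈ 8.1418·Δt.
So d_Station 1 = 118.02, d_Station 2 = 181.07, d_Station 3 = 190.21 km.
Circle about each station: (x + 56.7)² + (y − 47.4)² = 118.02²; (x + 117.9)² + (y − 81.6)² = 181.07²; (x + 65.5)² + (y − 122.3)² = 190.21².
Subtracting the Station 1 equation from the Station 2 and Station 3 equations removes the quadratic terms:
-122.4 x + 68.4 y = -3760.30
-17.6 x + 149.8 y = -8465.23
Solving the 2×2 system: x ≈ -0.9, y ≈ -56.6 km.

(-0.9, -56.6)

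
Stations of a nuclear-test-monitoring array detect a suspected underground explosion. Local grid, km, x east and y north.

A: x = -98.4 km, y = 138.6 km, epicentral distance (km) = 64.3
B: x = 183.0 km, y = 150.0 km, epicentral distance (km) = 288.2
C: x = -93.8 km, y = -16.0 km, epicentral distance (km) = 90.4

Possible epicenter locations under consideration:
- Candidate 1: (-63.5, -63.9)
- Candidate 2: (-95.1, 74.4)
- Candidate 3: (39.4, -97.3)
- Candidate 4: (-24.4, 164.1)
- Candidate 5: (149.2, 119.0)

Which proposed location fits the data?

For each candidate, compare |candidate − station| to the reported distance:
Candidate 1: residuals A 141.2, B 38.2, C 33.7 → max 141.2 km
Candidate 2: residuals A 0.0, B 0.0, C 0.0 → max 0.0 km
Candidate 3: residuals A 208.9, B 2.2, C 65.7 → max 208.9 km
Candidate 4: residuals A 14.0, B 80.3, C 102.6 → max 102.6 km
Candidate 5: residuals A 184.1, B 242.3, C 187.6 → max 242.3 km
Only Candidate 2 has all residuals ≈ 0.

Candidate 2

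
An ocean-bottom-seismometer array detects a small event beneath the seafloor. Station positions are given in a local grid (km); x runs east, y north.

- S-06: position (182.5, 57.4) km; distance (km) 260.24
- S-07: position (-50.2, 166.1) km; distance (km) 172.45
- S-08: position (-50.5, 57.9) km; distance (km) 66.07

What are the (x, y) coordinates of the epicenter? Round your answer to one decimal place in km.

Circle about each station: (x − 182.5)² + (y − 57.4)² = 260.24²; (x + 50.2)² + (y − 166.1)² = 172.45²; (x + 50.5)² + (y − 57.9)² = 66.07².
Subtracting the S-06 equation from the S-07 and S-08 equations removes the quadratic terms:
-465.4 x + 217.4 y = 31494.10
-466.0 x + 1.0 y = 32661.26
Solving the 2×2 system: x ≈ -70.1, y ≈ -5.2 km.
Check against S-06 (with the unrounded x, y): √((x − 182.5)²+(y − 57.4)²) = 260.24 ≈ 260.24 km. ✓

x ≈ -70.1 km, y ≈ -5.2 km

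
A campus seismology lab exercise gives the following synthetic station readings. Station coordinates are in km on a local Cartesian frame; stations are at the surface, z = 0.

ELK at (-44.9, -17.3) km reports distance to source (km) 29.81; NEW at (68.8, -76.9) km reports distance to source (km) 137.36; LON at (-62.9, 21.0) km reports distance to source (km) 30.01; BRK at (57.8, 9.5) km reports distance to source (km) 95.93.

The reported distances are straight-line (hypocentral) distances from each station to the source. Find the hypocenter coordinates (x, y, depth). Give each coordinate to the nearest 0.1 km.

x ≈ -37.5 km, y ≈ 9.4 km, depth ≈ 11.0 km

Each station gives a sphere (x−x_i)² + (y−y_i)² + z² = d_i² (stations at z=0).
Subtracting the ELK sphere from NEW and LON: z² cancels, leaving linear equations in x and y:
227.4 x − 119.2 y = -9647.38
-36.0 x + 76.6 y = 2070.15
Solving: x ≈ -37.496, y ≈ 9.403 km (keep extra digits for the depth step; rounded: -37.5, 9.4).
Then from the ELK sphere: z² = 29.81² − (x + 44.9)² − (y + 17.3)² with x = -37.496, y = 9.403, so z ≈ 10.989 ≈ 11.0 km.
Check against BRK (with the unrounded solution): distance 95.93 ≈ 95.93 km. ✓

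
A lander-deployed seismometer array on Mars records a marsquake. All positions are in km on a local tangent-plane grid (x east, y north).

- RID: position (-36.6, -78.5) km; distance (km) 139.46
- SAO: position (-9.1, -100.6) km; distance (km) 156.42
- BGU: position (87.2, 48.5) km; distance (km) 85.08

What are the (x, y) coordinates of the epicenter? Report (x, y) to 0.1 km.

2.4 km east, 55.4 km north

Circle about each station: (x + 36.6)² + (y + 78.5)² = 139.46²; (x + 9.1)² + (y + 100.6)² = 156.42²; (x − 87.2)² + (y − 48.5)² = 85.08².
Subtracting pairs of circle equations eliminates x²+y² and gives linear equations (the radical axes):
55.0 x − 44.2 y = -2316.76
247.6 x + 254.0 y = 14664.77
Solving the 2×2 system: x ≈ 2.4, y ≈ 55.4 km.
Check against RID (with the unrounded x, y): √((x + 36.6)²+(y + 78.5)²) = 139.46 ≈ 139.46 km. ✓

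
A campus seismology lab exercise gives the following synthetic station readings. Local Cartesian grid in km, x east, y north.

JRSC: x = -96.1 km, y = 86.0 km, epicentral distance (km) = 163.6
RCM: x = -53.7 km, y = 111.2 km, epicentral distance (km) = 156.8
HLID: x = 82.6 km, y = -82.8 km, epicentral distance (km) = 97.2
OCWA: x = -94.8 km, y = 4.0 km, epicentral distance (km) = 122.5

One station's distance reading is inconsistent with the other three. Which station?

HLID

Solve using three stations at a time. Using JRSC, RCM, OCWA (subtract circle equations pairwise → linear system) gives (x, y) ≈ (24.1, -24.8).
Distances from that point to each station vs reported:
  JRSC: calculated 163.5 vs reported 163.6 → residual 0.1 km
  RCM: calculated 156.7 vs reported 156.8 → residual 0.1 km
  HLID: calculated 82.4 vs reported 97.2 → residual 14.8 km
  OCWA: calculated 122.4 vs reported 122.5 → residual 0.1 km
JRSC, RCM, OCWA are mutually consistent (residuals ≈ 0); HLID is off by 14.8 km.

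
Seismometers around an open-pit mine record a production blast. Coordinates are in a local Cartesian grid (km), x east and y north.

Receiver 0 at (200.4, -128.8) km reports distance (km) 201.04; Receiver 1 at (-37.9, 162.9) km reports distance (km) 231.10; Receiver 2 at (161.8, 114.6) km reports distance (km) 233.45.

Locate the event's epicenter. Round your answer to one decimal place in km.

Circle about each station: (x − 200.4)² + (y + 128.8)² = 201.04²; (x + 37.9)² + (y − 162.9)² = 231.10²; (x − 161.8)² + (y − 114.6)² = 233.45².
Subtracting the Receiver 0 equation from the Receiver 1 and Receiver 2 equations removes the quadratic terms:
-476.6 x + 583.4 y = -41766.91
-77.2 x + 486.8 y = -31519.02
Solving the 2×2 system: x ≈ 10.4, y ≈ -63.1 km.
Check against Receiver 0 (with the unrounded x, y): √((x − 200.4)²+(y + 128.8)²) = 201.04 ≈ 201.04 km. ✓

10.4 km east, -63.1 km north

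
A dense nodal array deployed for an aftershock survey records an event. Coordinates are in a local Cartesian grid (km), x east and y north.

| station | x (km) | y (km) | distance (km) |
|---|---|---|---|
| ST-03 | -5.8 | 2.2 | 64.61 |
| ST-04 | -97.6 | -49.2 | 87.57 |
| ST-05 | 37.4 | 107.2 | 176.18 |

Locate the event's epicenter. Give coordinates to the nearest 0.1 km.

x ≈ -11.0 km, y ≈ -62.2 km

Circle about each station: (x + 5.8)² + (y − 2.2)² = 64.61²; (x + 97.6)² + (y + 49.2)² = 87.57²; (x − 37.4)² + (y − 107.2)² = 176.18².
Subtracting pairs of circle equations eliminates x²+y² and gives linear equations (the radical axes):
-183.6 x − 102.8 y = 8413.87
86.4 x + 210.0 y = -14012.82
Solving the 2×2 system: x ≈ -11.0, y ≈ -62.2 km.
Check against ST-03 (with the unrounded x, y): √((x + 5.8)²+(y − 2.2)²) = 64.61 ≈ 64.61 km. ✓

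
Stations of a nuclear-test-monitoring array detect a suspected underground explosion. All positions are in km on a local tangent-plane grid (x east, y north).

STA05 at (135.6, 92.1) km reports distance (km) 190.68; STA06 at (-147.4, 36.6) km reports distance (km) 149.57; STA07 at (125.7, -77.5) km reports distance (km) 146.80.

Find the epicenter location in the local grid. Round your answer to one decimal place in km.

Circle about each station: (x − 135.6)² + (y − 92.1)² = 190.68²; (x + 147.4)² + (y − 36.6)² = 149.57²; (x − 125.7)² + (y + 77.5)² = 146.80².
Subtracting the STA05 equation from the STA06 and STA07 equations removes the quadratic terms:
-566.0 x − 111.0 y = 10184.23
-19.8 x − 339.2 y = 9745.59
Solving the 2×2 system: x ≈ -12.5, y ≈ -28.0 km.
Check against STA05 (with the unrounded x, y): √((x − 135.6)²+(y − 92.1)²) = 190.68 ≈ 190.68 km. ✓

-12.5 km east, -28.0 km north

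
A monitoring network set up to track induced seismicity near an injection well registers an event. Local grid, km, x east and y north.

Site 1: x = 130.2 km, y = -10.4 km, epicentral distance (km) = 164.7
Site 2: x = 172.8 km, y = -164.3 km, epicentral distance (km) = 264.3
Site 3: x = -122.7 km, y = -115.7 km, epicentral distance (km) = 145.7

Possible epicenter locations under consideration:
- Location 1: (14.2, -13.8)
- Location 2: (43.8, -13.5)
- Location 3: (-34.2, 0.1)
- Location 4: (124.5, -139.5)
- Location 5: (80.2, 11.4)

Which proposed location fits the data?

Location 3

For each candidate, compare |candidate − station| to the reported distance:
Location 1: residuals Site 1 48.7, Site 2 45.7, Site 3 25.0 → max 48.7 km
Location 2: residuals Site 1 78.2, Site 2 65.9, Site 3 49.7 → max 78.2 km
Location 3: residuals Site 1 0.0, Site 2 0.0, Site 3 0.0 → max 0.0 km
Location 4: residuals Site 1 35.5, Site 2 210.0, Site 3 102.6 → max 210.0 km
Location 5: residuals Site 1 110.2, Site 2 65.7, Site 3 93.7 → max 110.2 km
Only Location 3 has all residuals ≈ 0.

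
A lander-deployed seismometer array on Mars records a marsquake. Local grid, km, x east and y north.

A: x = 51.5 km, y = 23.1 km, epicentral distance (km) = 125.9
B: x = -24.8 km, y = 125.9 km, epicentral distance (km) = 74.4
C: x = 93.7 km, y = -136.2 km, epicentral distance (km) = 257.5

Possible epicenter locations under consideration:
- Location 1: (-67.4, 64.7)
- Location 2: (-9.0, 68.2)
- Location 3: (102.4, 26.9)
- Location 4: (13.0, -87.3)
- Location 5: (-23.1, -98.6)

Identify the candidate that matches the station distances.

Location 1

For each candidate, compare |candidate − station| to the reported distance:
Location 1: residuals A 0.1, B 0.2, C 0.0 → max 0.2 km
Location 2: residuals A 50.4, B 14.6, C 28.7 → max 50.4 km
Location 3: residuals A 74.9, B 86.8, C 94.2 → max 94.2 km
Location 4: residuals A 9.0, B 142.1, C 163.1 → max 163.1 km
Location 5: residuals A 16.8, B 150.1, C 134.8 → max 150.1 km
Only Location 1 has all residuals ≈ 0.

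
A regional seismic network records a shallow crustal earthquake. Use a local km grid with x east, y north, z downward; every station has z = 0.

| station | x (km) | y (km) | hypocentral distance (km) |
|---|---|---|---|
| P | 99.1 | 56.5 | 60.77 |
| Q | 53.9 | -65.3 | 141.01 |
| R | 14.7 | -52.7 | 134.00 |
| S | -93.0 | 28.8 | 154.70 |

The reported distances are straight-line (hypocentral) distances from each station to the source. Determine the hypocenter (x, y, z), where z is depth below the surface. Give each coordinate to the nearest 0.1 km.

(51.6, 71.3, 34.9)

Each station gives a sphere (x−x_i)² + (y−y_i)² + z² = d_i² (stations at z=0).
Subtracting the P sphere from Q and R: z² cancels, leaving linear equations in x and y:
-90.4 x − 243.6 y = -22034.59
-168.8 x − 218.4 y = -24282.69
Solving: x ≈ 51.595, y ≈ 71.307 km (keep extra digits for the depth step; rounded: 51.6, 71.3).
Then from the P sphere: z² = 60.77² − (x − 99.1)² − (y − 56.5)² with x = 51.595, y = 71.307, so z ≈ 34.886 ≈ 34.9 km.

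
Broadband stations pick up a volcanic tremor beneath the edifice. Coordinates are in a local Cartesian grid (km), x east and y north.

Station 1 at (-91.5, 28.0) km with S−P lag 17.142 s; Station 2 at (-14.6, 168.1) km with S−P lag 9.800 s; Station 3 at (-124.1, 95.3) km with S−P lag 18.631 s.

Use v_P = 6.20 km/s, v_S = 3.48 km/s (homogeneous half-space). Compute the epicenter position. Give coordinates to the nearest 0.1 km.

Distance from S−P lag: d = Δt · v_P v_S / (v_P − v_S) = Δt · (6.20·3.48)/(6.20−3.48) ≈ 7.9324·Δt.
So d_Station 1 = 135.98, d_Station 2 = 77.74, d_Station 3 = 147.79 km.
Circle about each station: (x + 91.5)² + (y − 28.0)² = 135.98²; (x + 14.6)² + (y − 168.1)² = 77.74²; (x + 124.1)² + (y − 95.3)² = 147.79².
Subtracting the Station 1 equation from the Station 2 and Station 3 equations removes the quadratic terms:
153.8 x + 280.2 y = 31761.57
-65.2 x + 134.6 y = 11975.33
Solving the 2×2 system: x ≈ 23.6, y ≈ 100.4 km.
Check against Station 1 (with the unrounded x, y): √((x + 91.5)²+(y − 28.0)²) = 135.98 ≈ 135.98 km. ✓

23.6 km east, 100.4 km north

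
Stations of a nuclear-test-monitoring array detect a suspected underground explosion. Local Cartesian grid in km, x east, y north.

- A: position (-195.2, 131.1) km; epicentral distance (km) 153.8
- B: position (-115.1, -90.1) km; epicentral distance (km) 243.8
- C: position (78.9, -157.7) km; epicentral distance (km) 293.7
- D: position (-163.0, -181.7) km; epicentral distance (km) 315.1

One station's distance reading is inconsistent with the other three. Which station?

B

Solve using three stations at a time. Using A, C, D (subtract circle equations pairwise → linear system) gives (x, y) ≈ (-42.8, 109.6).
Distances from that point to each station vs reported:
  A: calculated 153.9 vs reported 153.8 → residual 0.1 km
  B: calculated 212.4 vs reported 243.8 → residual 31.4 km
  C: calculated 293.7 vs reported 293.7 → residual 0.0 km
  D: calculated 315.1 vs reported 315.1 → residual 0.0 km
A, C, D are mutually consistent (residuals ≈ 0); B is off by 31.4 km.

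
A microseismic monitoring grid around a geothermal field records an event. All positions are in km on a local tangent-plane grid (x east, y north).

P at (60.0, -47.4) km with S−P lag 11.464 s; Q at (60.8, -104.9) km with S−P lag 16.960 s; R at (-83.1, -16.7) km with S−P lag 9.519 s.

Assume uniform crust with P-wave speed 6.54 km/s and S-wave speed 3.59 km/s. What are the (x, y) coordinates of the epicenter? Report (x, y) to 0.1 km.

Distance from S−P lag: d = Δt · v_P v_S / (v_P − v_S) = Δt · (6.54·3.59)/(6.54−3.59) ≈ 7.9588·Δt.
So d_P = 91.24, d_Q = 134.98, d_R = 75.76 km.
Circle about each station: (x − 60.0)² + (y + 47.4)² = 91.24²; (x − 60.8)² + (y + 104.9)² = 134.98²; (x + 83.1)² + (y + 16.7)² = 75.76².
Subtracting pairs of circle equations eliminates x²+y² and gives linear equations (the radical axes):
1.6 x − 115.0 y = -1040.97
-286.2 x + 61.4 y = 3922.90
Solving the 2×2 system: x ≈ -11.8, y ≈ 8.9 km.
Check against P (with the unrounded x, y): √((x − 60.0)²+(y + 47.4)²) = 91.23 ≈ 91.24 km. ✓

x ≈ -11.8 km, y ≈ 8.9 km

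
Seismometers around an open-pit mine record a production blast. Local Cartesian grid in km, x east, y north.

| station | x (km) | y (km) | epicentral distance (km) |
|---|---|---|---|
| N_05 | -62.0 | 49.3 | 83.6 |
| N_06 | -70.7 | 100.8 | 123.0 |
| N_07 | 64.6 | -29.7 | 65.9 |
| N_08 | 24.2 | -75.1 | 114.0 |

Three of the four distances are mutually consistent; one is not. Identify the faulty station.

N_08

Solve using three stations at a time. Using N_05, N_06, N_07 (subtract circle equations pairwise → linear system) gives (x, y) ≈ (11.3, 9.1).
Distances from that point to each station vs reported:
  N_05: calculated 83.6 vs reported 83.6 → residual 0.0 km
  N_06: calculated 123.0 vs reported 123.0 → residual 0.0 km
  N_07: calculated 65.9 vs reported 65.9 → residual 0.0 km
  N_08: calculated 85.2 vs reported 114.0 → residual 28.8 km
N_05, N_06, N_07 are mutually consistent (residuals ≈ 0); N_08 is off by 28.8 km.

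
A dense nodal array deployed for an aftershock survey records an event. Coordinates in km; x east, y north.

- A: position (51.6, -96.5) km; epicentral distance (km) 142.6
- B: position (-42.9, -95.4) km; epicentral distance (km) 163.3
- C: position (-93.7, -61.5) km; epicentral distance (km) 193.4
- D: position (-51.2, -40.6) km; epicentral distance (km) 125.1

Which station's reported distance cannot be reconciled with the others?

C

Solve using three stations at a time. Using A, B, D (subtract circle equations pairwise → linear system) gives (x, y) ≈ (39.5, 45.6).
Distances from that point to each station vs reported:
  A: calculated 142.6 vs reported 142.6 → residual 0.0 km
  B: calculated 163.3 vs reported 163.3 → residual 0.0 km
  C: calculated 170.9 vs reported 193.4 → residual 22.5 km
  D: calculated 125.1 vs reported 125.1 → residual 0.0 km
A, B, D are mutually consistent (residuals ≈ 0); C is off by 22.5 km.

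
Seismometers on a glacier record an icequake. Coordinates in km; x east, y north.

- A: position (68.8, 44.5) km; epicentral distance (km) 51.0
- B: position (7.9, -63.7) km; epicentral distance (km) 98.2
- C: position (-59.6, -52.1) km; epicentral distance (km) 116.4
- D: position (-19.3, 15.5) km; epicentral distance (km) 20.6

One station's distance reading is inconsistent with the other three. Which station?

Solve using three stations at a time. Using A, B, C (subtract circle equations pairwise → linear system) gives (x, y) ≈ (18.9, 33.9).
Distances from that point to each station vs reported:
  A: calculated 51.1 vs reported 51.0 → residual 0.1 km
  B: calculated 98.2 vs reported 98.2 → residual 0.0 km
  C: calculated 116.4 vs reported 116.4 → residual 0.0 km
  D: calculated 42.4 vs reported 20.6 → residual 21.8 km
A, B, C are mutually consistent (residuals ≈ 0); D is off by 21.8 km.

D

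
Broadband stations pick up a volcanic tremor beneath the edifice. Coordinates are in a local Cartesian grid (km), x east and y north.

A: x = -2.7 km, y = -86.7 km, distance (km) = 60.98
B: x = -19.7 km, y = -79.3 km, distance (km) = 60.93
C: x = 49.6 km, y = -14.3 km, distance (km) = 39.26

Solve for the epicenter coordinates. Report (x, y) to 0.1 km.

Circle about each station: (x + 2.7)² + (y + 86.7)² = 60.98²; (x + 19.7)² + (y + 79.3)² = 60.93²; (x − 49.6)² + (y + 14.3)² = 39.26².
Subtracting the A equation from the B and C equations removes the quadratic terms:
-34.0 x + 14.8 y = -841.50
104.6 x + 144.8 y = -2682.32
Solving the 2×2 system: x ≈ 12.7, y ≈ -27.7 km.

12.7 km east, -27.7 km north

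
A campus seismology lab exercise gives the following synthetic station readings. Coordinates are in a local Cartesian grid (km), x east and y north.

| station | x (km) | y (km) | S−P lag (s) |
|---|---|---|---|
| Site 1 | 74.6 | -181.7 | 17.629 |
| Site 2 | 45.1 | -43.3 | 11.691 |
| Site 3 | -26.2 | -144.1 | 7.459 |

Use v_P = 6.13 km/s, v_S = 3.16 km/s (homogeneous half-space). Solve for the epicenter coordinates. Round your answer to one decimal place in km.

Distance from S−P lag: d = Δt · v_P v_S / (v_P − v_S) = Δt · (6.13·3.16)/(6.13−3.16) ≈ 6.5222·Δt.
So d_Site 1 = 114.98, d_Site 2 = 76.25, d_Site 3 = 48.65 km.
Circle about each station: (x − 74.6)² + (y + 181.7)² = 114.98²; (x − 45.1)² + (y + 43.3)² = 76.25²; (x + 26.2)² + (y + 144.1)² = 48.65².
Subtracting the Site 1 equation from the Site 2 and Site 3 equations removes the quadratic terms:
-59.0 x + 276.8 y = -27264.81
-201.6 x + 75.2 y = -6275.22
Solving the 2×2 system: x ≈ -6.1, y ≈ -99.8 km.
Check against Site 1 (with the unrounded x, y): √((x − 74.6)²+(y + 181.7)²) = 114.98 ≈ 114.98 km. ✓

x ≈ -6.1 km, y ≈ -99.8 km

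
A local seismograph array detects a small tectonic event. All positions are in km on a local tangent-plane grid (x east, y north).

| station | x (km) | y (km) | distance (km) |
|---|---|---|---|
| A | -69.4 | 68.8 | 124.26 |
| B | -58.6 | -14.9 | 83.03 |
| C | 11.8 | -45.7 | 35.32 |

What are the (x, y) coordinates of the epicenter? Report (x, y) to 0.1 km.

(24.4, -12.7)

Circle about each station: (x + 69.4)² + (y − 68.8)² = 124.26²; (x + 58.6)² + (y + 14.9)² = 83.03²; (x − 11.8)² + (y + 45.7)² = 35.32².
Subtracting the A equation from the B and C equations removes the quadratic terms:
21.6 x − 167.4 y = 2652.74
162.4 x − 229.0 y = 6870.98
Solving the 2×2 system: x ≈ 24.4, y ≈ -12.7 km.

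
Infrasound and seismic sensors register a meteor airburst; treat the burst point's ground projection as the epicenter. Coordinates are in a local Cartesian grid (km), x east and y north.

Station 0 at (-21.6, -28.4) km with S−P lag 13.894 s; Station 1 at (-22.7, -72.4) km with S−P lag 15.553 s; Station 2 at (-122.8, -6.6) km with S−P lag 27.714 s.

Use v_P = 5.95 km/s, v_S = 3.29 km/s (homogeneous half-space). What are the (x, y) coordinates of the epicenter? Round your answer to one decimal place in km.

x ≈ 80.5 km, y ≈ -22.9 km

Distance from S−P lag: d = Δt · v_P v_S / (v_P − v_S) = Δt · (5.95·3.29)/(5.95−3.29) ≈ 7.3592·Δt.
So d_Station 0 = 102.25, d_Station 1 = 114.46, d_Station 2 = 203.95 km.
Circle about each station: (x + 21.6)² + (y + 28.4)² = 102.25²; (x + 22.7)² + (y + 72.4)² = 114.46²; (x + 122.8)² + (y + 6.6)² = 203.95².
Subtracting the Station 0 equation from the Station 1 and Station 2 equations removes the quadratic terms:
-2.2 x − 88.0 y = 1837.90
-202.4 x + 43.6 y = -17290.26
Solving the 2×2 system: x ≈ 80.5, y ≈ -22.9 km.
Check against Station 0 (with the unrounded x, y): √((x + 21.6)²+(y + 28.4)²) = 102.24 ≈ 102.25 km. ✓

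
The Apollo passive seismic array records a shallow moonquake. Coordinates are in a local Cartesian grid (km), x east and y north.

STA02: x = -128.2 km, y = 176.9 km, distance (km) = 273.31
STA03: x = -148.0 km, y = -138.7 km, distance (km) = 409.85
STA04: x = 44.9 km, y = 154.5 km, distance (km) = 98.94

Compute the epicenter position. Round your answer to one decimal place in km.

Circle about each station: (x + 128.2)² + (y − 176.9)² = 273.31²; (x + 148.0)² + (y + 138.7)² = 409.85²; (x − 44.9)² + (y − 154.5)² = 98.94².
Subtracting pairs of circle equations eliminates x²+y² and gives linear equations (the radical axes):
-39.6 x − 631.2 y = -99865.83
346.2 x − 44.8 y = 43066.64
Solving the 2×2 system: x ≈ 143.7, y ≈ 149.2 km.

143.7 km east, 149.2 km north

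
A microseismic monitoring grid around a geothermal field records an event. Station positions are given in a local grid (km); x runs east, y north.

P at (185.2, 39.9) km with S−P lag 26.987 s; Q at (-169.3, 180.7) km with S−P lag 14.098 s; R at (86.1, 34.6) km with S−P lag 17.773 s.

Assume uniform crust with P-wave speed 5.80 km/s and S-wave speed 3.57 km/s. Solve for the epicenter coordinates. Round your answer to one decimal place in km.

(-48.7, 129.8)

Distance from S−P lag: d = Δt · v_P v_S / (v_P − v_S) = Δt · (5.80·3.57)/(5.80−3.57) ≈ 9.2852·Δt.
So d_P = 250.58, d_Q = 130.90, d_R = 165.03 km.
Circle about each station: (x − 185.2)² + (y − 39.9)² = 250.58²; (x + 169.3)² + (y − 180.7)² = 130.90²; (x − 86.1)² + (y − 34.6)² = 165.03².
Subtracting the P equation from the Q and R equations removes the quadratic terms:
-709.0 x + 281.6 y = 71079.46
-198.2 x − 10.6 y = 8274.76
Solving the 2×2 system: x ≈ -48.7, y ≈ 129.8 km.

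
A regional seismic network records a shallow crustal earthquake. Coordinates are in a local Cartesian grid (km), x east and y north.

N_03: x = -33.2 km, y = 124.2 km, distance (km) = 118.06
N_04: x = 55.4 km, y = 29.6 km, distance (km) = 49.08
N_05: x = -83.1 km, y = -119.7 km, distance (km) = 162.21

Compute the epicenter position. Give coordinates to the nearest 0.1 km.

Circle about each station: (x + 33.2)² + (y − 124.2)² = 118.06²; (x − 55.4)² + (y − 29.6)² = 49.08²; (x + 83.1)² + (y + 119.7)² = 162.21².
Subtracting the N_03 equation from the N_04 and N_05 equations removes the quadratic terms:
177.2 x − 189.2 y = -1053.24
-99.8 x − 487.8 y = -7668.10
Solving the 2×2 system: x ≈ 8.9, y ≈ 13.9 km.

8.9 km east, 13.9 km north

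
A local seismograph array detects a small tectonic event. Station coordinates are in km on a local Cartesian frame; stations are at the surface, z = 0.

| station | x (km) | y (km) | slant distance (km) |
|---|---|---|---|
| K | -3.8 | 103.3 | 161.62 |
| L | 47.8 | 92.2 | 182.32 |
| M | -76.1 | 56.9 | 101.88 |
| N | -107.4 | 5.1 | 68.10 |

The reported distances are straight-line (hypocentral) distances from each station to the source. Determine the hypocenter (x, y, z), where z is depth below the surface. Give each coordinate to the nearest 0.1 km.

x ≈ -75.4 km, y ≈ -34.3 km, depth ≈ 45.4 km

Each station gives a sphere (x−x_i)² + (y−y_i)² + z² = d_i² (stations at z=0).
Subtracting the K sphere from L and M: z² cancels, leaving linear equations in x and y:
103.2 x − 22.2 y = -7019.21
-144.6 x − 92.8 y = 14084.98
Solving: x ≈ -75.394, y ≈ -34.300 km (keep extra digits for the depth step; rounded: -75.4, -34.3).
Then from the K sphere: z² = 161.62² − (x + 3.8)² − (y − 103.3)² with x = -75.394, y = -34.300, so z ≈ 45.404 ≈ 45.4 km.
Check against N (with the unrounded solution): distance 68.11 ≈ 68.10 km. ✓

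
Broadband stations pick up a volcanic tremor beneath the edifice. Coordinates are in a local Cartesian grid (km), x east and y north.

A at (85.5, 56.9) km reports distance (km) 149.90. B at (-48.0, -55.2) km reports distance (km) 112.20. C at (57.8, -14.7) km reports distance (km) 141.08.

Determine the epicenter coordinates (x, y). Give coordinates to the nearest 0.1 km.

Circle about each station: (x − 85.5)² + (y − 56.9)² = 149.90²; (x + 48.0)² + (y + 55.2)² = 112.20²; (x − 57.8)² + (y + 14.7)² = 141.08².
Subtracting pairs of circle equations eliminates x²+y² and gives linear equations (the radical axes):
-267.0 x − 224.2 y = 4684.35
-55.4 x − 143.2 y = -4424.49
Solving the 2×2 system: x ≈ -64.4, y ≈ 55.8 km.

x ≈ -64.4 km, y ≈ 55.8 km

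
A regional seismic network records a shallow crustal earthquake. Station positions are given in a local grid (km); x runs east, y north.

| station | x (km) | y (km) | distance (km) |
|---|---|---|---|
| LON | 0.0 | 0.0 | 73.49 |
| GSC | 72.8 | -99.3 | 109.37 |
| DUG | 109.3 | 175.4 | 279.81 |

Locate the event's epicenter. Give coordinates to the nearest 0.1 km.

(-31.5, -66.4)

Circle about each station: x² + y² = 73.49²; (x − 72.8)² + (y + 99.3)² = 109.37²; (x − 109.3)² + (y − 175.4)² = 279.81².
Subtracting the LON equation from the GSC and DUG equations removes the quadratic terms:
145.6 x − 198.6 y = 8599.31
218.6 x + 350.8 y = -30181.21
Solving the 2×2 system: x ≈ -31.5, y ≈ -66.4 km.
Check against LON (with the unrounded x, y): √(x²+y²) = 73.50 ≈ 73.49 km. ✓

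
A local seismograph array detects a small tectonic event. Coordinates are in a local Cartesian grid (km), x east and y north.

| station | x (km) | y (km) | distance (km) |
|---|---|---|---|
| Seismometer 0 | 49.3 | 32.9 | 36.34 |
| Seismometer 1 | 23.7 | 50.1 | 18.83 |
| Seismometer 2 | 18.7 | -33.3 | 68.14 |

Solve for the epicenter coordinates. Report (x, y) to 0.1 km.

Circle about each station: (x − 49.3)² + (y − 32.9)² = 36.34²; (x − 23.7)² + (y − 50.1)² = 18.83²; (x − 18.7)² + (y + 33.3)² = 68.14².
Subtracting pairs of circle equations eliminates x²+y² and gives linear equations (the radical axes):
-51.2 x + 34.4 y = 524.83
-61.2 x − 132.4 y = -5376.78
Solving the 2×2 system: x ≈ 13.0, y ≈ 34.6 km.

x ≈ 13.0 km, y ≈ 34.6 km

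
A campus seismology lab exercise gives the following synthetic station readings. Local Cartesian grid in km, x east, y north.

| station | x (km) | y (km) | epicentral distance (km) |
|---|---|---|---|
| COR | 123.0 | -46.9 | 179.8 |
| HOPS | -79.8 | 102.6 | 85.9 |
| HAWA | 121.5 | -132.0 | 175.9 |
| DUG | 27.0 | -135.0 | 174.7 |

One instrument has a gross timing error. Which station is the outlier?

HAWA

Solve using three stations at a time. Using COR, HOPS, DUG (subtract circle equations pairwise → linear system) gives (x, y) ≈ (-41.5, 25.7).
Distances from that point to each station vs reported:
  COR: calculated 179.8 vs reported 179.8 → residual 0.0 km
  HOPS: calculated 85.9 vs reported 85.9 → residual 0.0 km
  HAWA: calculated 226.8 vs reported 175.9 → residual 50.9 km
  DUG: calculated 174.7 vs reported 174.7 → residual 0.0 km
COR, HOPS, DUG are mutually consistent (residuals ≈ 0); HAWA is off by 50.9 km.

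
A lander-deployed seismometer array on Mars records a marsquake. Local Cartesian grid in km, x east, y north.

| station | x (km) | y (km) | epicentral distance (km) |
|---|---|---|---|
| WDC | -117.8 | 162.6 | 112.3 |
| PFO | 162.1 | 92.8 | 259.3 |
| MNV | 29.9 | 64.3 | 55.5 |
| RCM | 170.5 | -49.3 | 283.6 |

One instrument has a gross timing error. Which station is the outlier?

Solve using three stations at a time. Using WDC, PFO, RCM (subtract circle equations pairwise → linear system) gives (x, y) ≈ (-94.1, 52.8).
Distances from that point to each station vs reported:
  WDC: calculated 112.3 vs reported 112.3 → residual 0.0 km
  PFO: calculated 259.3 vs reported 259.3 → residual 0.0 km
  MNV: calculated 124.5 vs reported 55.5 → residual 69.0 km
  RCM: calculated 283.6 vs reported 283.6 → residual 0.0 km
WDC, PFO, RCM are mutually consistent (residuals ≈ 0); MNV is off by 69.0 km.

MNV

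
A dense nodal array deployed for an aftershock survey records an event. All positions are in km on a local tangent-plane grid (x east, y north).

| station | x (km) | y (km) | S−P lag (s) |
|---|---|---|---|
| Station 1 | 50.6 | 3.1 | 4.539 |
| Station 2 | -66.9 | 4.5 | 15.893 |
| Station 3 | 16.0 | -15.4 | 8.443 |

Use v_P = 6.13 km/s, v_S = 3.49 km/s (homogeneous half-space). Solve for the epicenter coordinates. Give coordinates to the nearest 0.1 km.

Distance from S−P lag: d = Δt · v_P v_S / (v_P − v_S) = Δt · (6.13·3.49)/(6.13−3.49) ≈ 8.1037·Δt.
So d_Station 1 = 36.78, d_Station 2 = 128.79, d_Station 3 = 68.42 km.
Circle about each station: (x − 50.6)² + (y − 3.1)² = 36.78²; (x + 66.9)² + (y − 4.5)² = 128.79²; (x − 16.0)² + (y + 15.4)² = 68.42².
Subtracting the Station 1 equation from the Station 2 and Station 3 equations removes the quadratic terms:
-235.0 x + 2.8 y = -13308.21
-69.2 x − 37.0 y = -5405.34
Solving the 2×2 system: x ≈ 57.1, y ≈ 39.3 km.

x ≈ 57.1 km, y ≈ 39.3 km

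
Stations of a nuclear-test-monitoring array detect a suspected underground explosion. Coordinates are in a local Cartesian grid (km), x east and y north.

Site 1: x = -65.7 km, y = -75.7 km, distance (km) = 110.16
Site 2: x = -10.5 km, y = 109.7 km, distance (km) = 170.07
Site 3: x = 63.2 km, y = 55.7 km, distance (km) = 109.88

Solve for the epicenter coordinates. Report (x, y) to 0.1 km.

Circle about each station: (x + 65.7)² + (y + 75.7)² = 110.16²; (x + 10.5)² + (y − 109.7)² = 170.07²; (x − 63.2)² + (y − 55.7)² = 109.88².
Subtracting the Site 1 equation from the Site 2 and Site 3 equations removes the quadratic terms:
110.4 x + 370.8 y = -14691.22
257.8 x + 262.8 y = -2888.64
Solving the 2×2 system: x ≈ 41.9, y ≈ -52.1 km.
Check against Site 1 (with the unrounded x, y): √((x + 65.7)²+(y + 75.7)²) = 110.16 ≈ 110.16 km. ✓

41.9 km east, -52.1 km north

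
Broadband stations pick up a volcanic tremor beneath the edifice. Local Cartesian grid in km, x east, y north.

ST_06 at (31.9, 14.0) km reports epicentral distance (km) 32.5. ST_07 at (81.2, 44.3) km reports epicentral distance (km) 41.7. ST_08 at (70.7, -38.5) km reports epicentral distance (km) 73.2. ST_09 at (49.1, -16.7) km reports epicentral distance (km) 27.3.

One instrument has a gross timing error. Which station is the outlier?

Solve using three stations at a time. Using ST_06, ST_07, ST_09 (subtract circle equations pairwise → linear system) gives (x, y) ≈ (63.5, 6.5).
Distances from that point to each station vs reported:
  ST_06: calculated 32.5 vs reported 32.5 → residual 0.0 km
  ST_07: calculated 41.7 vs reported 41.7 → residual 0.0 km
  ST_08: calculated 45.6 vs reported 73.2 → residual 27.6 km
  ST_09: calculated 27.3 vs reported 27.3 → residual 0.0 km
ST_06, ST_07, ST_09 are mutually consistent (residuals ≈ 0); ST_08 is off by 27.6 km.

ST_08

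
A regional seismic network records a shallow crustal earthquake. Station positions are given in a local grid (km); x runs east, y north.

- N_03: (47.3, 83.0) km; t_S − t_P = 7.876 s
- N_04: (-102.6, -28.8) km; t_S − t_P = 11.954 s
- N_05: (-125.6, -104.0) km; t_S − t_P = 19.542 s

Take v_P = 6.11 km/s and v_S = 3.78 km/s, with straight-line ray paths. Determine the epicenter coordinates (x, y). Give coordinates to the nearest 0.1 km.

Distance from S−P lag: d = Δt · v_P v_S / (v_P − v_S) = Δt · (6.11·3.78)/(6.11−3.78) ≈ 9.9124·Δt.
So d_N_03 = 78.07, d_N_04 = 118.49, d_N_05 = 193.71 km.
Circle about each station: (x − 47.3)² + (y − 83.0)² = 78.07²; (x + 102.6)² + (y + 28.8)² = 118.49²; (x + 125.6)² + (y + 104.0)² = 193.71².
Subtracting the N_03 equation from the N_04 and N_05 equations removes the quadratic terms:
-299.8 x − 223.6 y = -5715.05
-345.8 x − 374.0 y = -13963.57
Solving the 2×2 system: x ≈ -28.3, y ≈ 63.5 km.
Check against N_03 (with the unrounded x, y): √((x − 47.3)²+(y − 83.0)²) = 78.07 ≈ 78.07 km. ✓

-28.3 km east, 63.5 km north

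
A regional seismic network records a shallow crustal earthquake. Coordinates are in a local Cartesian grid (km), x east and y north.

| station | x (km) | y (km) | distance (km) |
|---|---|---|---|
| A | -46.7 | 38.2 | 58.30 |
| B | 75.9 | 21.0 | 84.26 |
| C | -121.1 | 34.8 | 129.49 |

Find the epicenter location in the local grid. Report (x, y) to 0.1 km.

Circle about each station: (x + 46.7)² + (y − 38.2)² = 58.30²; (x − 75.9)² + (y − 21.0)² = 84.26²; (x + 121.1)² + (y − 34.8)² = 129.49².
Subtracting the A equation from the B and C equations removes the quadratic terms:
245.2 x − 34.4 y = -1139.18
-148.8 x − 6.8 y = -1132.65
Solving the 2×2 system: x ≈ 4.6, y ≈ 65.9 km.

4.6 km east, 65.9 km north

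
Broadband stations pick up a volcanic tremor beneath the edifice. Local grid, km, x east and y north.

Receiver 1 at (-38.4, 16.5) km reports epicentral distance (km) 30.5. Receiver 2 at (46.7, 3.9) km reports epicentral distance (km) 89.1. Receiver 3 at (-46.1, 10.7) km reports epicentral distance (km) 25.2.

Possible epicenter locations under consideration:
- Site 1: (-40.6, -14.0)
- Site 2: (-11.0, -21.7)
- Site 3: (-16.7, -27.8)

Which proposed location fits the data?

For each candidate, compare |candidate − station| to the reported distance:
Site 1: residuals Receiver 1 0.1, Receiver 2 0.0, Receiver 3 0.1 → max 0.1 km
Site 2: residuals Receiver 1 16.5, Receiver 2 26.0, Receiver 3 22.6 → max 26.0 km
Site 3: residuals Receiver 1 18.8, Receiver 2 18.2, Receiver 3 23.2 → max 23.2 km
Only Site 1 has all residuals ≈ 0.

Site 1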